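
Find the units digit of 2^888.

6

The units digit of 2^n cycles with period 4: 2, 4, 8, 6, …
888 leaves remainder 0 on division by 4, so 2^888 ends in 6.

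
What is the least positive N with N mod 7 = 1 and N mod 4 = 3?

15

x ≡ 3 (mod 4) gives x ∈ {3, 7, 11, 15}.
The first of these with x mod 7 = 1 is 15.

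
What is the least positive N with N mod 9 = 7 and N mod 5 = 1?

16

x ≡ 1 (mod 5) gives x ∈ {1, 6, 11, 16}.
The first of these with x mod 9 = 7 is 16.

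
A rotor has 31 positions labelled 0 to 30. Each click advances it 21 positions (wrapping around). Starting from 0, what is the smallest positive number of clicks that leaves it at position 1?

31 = 1·21 + 10
21 = 2·10 + 1
10 = 10·1 + 0
Back-substituting gives 21·3 ≡ 1 (mod 31).

3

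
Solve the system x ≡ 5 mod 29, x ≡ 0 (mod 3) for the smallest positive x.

63

Since 3·10 ≡ 1 (mod 29), take x = 0 + 3·((5−0)·10 mod 29) = 0 + 3·21 = 63.
Check: 63 mod 29 = 5, 63 mod 3 = 0.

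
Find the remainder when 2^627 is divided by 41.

5

By repeated squaring mod 41: 2^1≡2, 2^2≡4, 2^4≡16, 2^8≡10, 2^16≡18, 2^32≡37, 2^64≡16, 2^128≡10, 2^256≡18, 2^512≡37.
627 = 1 + 2 + 16 + 32 + 64 + 512, so 2^627 ≡ 2·4·18·37·16·37 ≡ 5 (mod 41).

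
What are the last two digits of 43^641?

43

By repeated squaring mod 100: 43^1≡43, 43^2≡49, 43^4≡1, 43^8≡1, 43^16≡1, 43^32≡1, 43^64≡1, 43^128≡1, 43^256≡1, 43^512≡1.
Since 641 = 1 + 128 + 512 in binary, 43^641 ≡ 43·1·1 ≡ 43 (mod 100).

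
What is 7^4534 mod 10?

9

The units digit of 7^n cycles with period 4: 7, 9, 3, 1, …
4534 leaves remainder 2 on division by 4, so 7^4534 ends in 9.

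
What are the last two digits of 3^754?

69

By repeated squaring mod 100: 3^1≡3, 3^2≡9, 3^4≡81, 3^8≡61, 3^16≡21, 3^32≡41, 3^64≡81, 3^128≡61, 3^256≡21, 3^512≡41.
Since 754 = 2 + 16 + 32 + 64 + 128 + 512 in binary, 3^754 ≡ 9·21·41·81·61·41 ≡ 69 (mod 100).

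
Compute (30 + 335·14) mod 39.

1

335·14 = 4690.
4690 mod 39 = 10 (since 120·39 = 4680).
(30 + 10) mod 39 = 1.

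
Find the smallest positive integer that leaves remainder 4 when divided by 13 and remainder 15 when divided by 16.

95

x ≡ 4 (mod 13) gives x ∈ {4, 17, 30, 43, 56, 69, 82, 95}.
The first of these with x mod 16 = 15 is 95.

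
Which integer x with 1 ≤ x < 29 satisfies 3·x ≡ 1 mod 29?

10

3·10 = 30 = 1·29 + 1, so 3⁻¹ ≡ 10 (mod 29).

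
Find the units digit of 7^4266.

The units digit of 7^n cycles with period 4: 7, 9, 3, 1, …
4266 leaves remainder 2 on division by 4, so 7^4266 ends in 9.

9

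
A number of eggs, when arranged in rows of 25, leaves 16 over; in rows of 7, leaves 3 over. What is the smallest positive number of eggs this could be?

x ≡ 3 (mod 7) gives x ∈ {3, 10, 17, 24, 31, 38, 45, 52, …}.
The first of these with x mod 25 = 16 is 66.

66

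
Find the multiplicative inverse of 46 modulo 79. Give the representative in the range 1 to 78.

46·67 = 3082 = 39·79 + 1, so 46⁻¹ ≡ 67 (mod 79).

67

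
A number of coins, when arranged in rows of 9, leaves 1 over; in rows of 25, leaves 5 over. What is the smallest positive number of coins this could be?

55

Since 25·4 ≡ 1 (mod 9), take x = 5 + 25·((1−5)·4 mod 9) = 5 + 25·2 = 55.
Check: 55 mod 9 = 1, 55 mod 25 = 5.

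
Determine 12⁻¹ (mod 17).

10

17 = 1·12 + 5
12 = 2·5 + 2
5 = 2·2 + 1
2 = 2·1 + 0
Back-substituting gives 12·10 ≡ 1 (mod 17).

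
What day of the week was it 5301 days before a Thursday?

Tuesday

5301 mod 7 = 2 (since 757·7 = 5299).
Thursday − 2 days → Tuesday.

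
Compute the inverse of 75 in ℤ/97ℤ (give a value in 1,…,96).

22

97 = 1·75 + 22
75 = 3·22 + 9
22 = 2·9 + 4
9 = 2·4 + 1
4 = 4·1 + 0
Back-substituting gives 75·22 ≡ 1 (mod 97).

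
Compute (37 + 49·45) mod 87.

49·45 = 2205.
Dividing 2205 by 87 gives quotient 25 and remainder 30.
(37 + 30) mod 87 = 67.

67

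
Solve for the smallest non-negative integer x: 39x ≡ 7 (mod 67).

50

39⁻¹ ≡ 55 (mod 67) because 39·55 = 2145 = 32·67 + 1.
So x ≡ 55·7 = 385 ≡ 50 (mod 67).
Check: 39·50 = 1950 = 29·67 + 7.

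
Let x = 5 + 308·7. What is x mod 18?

308·7 = 2156.
2156 − 119·18 = 14, so 2156 ≡ 14 (mod 18).
(5 + 14) mod 18 = 1.

1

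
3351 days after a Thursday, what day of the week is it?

3351 mod 7 = 5 (since 478·7 = 3346).
Thursday + 5 days → Tuesday.

Tuesday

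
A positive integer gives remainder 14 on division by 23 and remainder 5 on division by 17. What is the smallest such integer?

x ≡ 5 (mod 17) gives x ∈ {5, 22, 39, 56, 73, 90, 107, 124, …}.
The first of these with x mod 23 = 14 is 175.

175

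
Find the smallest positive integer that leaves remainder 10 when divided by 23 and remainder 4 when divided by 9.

148

Since 9·18 ≡ 1 (mod 23), take x = 4 + 9·((10−4)·18 mod 23) = 4 + 9·16 = 148.
Check: 148 mod 23 = 10, 148 mod 9 = 4.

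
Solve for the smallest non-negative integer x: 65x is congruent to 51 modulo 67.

8

65⁻¹ ≡ 33 (mod 67) because 65·33 = 2145 = 32·67 + 1.
Multiplying both sides by 33: x ≡ 33·51 = 1683 ≡ 8 (mod 67).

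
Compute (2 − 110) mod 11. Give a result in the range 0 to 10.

2

Dividing 110 by 11 gives quotient 10 and remainder 0.
(2 − 0) mod 11 = 2.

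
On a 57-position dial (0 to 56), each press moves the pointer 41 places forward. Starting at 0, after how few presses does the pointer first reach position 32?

55

The inverse of 41 mod 57 is 32 (since 41·32 = 1312 ≡ 1).
Multiplying both sides by 32: x ≡ 32·32 = 1024 ≡ 55 (mod 57).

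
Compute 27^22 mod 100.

Successive squares of 27 mod 100: 27^1≡27, 27^2≡29, 27^4≡41, 27^8≡81, 27^16≡61.
22 = 2 + 4 + 16, so 27^22 ≡ 29·41·61 ≡ 29 (mod 100).

29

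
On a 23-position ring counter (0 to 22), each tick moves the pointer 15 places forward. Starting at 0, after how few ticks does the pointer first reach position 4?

11

The inverse of 15 mod 23 is 20 (since 15·20 = 300 ≡ 1).
Multiplying both sides by 20: x ≡ 20·4 = 80 ≡ 11 (mod 23).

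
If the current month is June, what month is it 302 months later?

August

302 − 25·12 = 2, so 302 ≡ 2 (mod 12).
June + 2 months → August.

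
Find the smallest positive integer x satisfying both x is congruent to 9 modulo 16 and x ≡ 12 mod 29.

41

x ≡ 9 (mod 16) gives x ∈ {9, 25, 41}.
The first of these with x mod 29 = 12 is 41.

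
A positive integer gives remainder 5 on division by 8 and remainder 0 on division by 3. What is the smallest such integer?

x ≡ 0 (mod 3) gives x ∈ {0, 3, 6, 9, 12, 15, 18, 21}.
The first of these with x mod 8 = 5 is 21.

21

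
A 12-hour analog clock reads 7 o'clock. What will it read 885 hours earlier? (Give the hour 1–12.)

885 − 73·12 = 9, so 885 ≡ 9 (mod 12).
7 − 9 → 10 on a 12-hour dial.

10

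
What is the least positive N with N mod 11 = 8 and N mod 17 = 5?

x ≡ 8 (mod 11) gives x ∈ {8, 19, 30, 41, 52, 63, 74, 85, …}.
The first of these with x mod 17 = 5 is 107.

107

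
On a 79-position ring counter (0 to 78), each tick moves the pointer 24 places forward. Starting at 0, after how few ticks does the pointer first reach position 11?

24⁻¹ ≡ 56 (mod 79) because 24·56 = 1344 = 17·79 + 1.
So x ≡ 56·11 = 616 ≡ 63 (mod 79).
Check: 24·63 = 1512 = 19·79 + 11.

63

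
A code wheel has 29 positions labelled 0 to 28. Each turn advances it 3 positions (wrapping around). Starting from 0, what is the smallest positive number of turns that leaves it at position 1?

10

3·10 = 30 = 1·29 + 1, so 3⁻¹ ≡ 10 (mod 29).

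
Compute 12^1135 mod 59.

27

By repeated squaring mod 59: 12^1≡12, 12^2≡26, 12^4≡27, 12^8≡21, 12^16≡28, 12^32≡17, 12^64≡53, 12^128≡36, 12^256≡57, 12^512≡4, 12^1024≡16.
1135 = 1 + 2 + 4 + 8 + 32 + 64 + 1024, so 12^1135 ≡ 12·26·27·21·17·53·16 ≡ 27 (mod 59).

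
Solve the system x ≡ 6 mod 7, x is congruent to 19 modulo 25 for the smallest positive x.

x ≡ 6 (mod 7) gives x ∈ {6, 13, 20, 27, 34, 41, 48, 55, …}.
The first of these with x mod 25 = 19 is 69.

69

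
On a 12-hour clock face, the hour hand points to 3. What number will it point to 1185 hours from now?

12

1185 − 98·12 = 9, so 1185 ≡ 9 (mod 12).
3 + 9 → 12 on a 12-hour dial.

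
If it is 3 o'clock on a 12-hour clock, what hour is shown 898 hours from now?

898 mod 12 = 10 (since 74·12 = 888).
3 + 10 → 1 on a 12-hour dial.

1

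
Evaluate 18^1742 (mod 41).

Square-and-reduce mod 41: 18^1≡18, 18^2≡37, 18^4≡16, 18^8≡10, 18^16≡18, 18^32≡37, 18^64≡16, 18^128≡10, 18^256≡18, 18^512≡37, 18^1024≡16.
Since 1742 = 2 + 4 + 8 + 64 + 128 + 512 + 1024 in binary, 18^1742 ≡ 37·16·10·16·10·37·16 ≡ 37 (mod 41).

37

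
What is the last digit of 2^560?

Powers of 2 mod 10 repeat with period 4: 2, 4, 8, 6.
560 mod 4 = 0, so the last digit matches 2^4 = 6.

6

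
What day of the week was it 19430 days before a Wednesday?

Friday

Dividing 19430 by 7 gives quotient 2775 and remainder 5.
Wednesday − 5 days → Friday.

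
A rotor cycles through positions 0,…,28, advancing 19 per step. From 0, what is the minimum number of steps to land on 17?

7

The inverse of 19 mod 29 is 26 (since 19·26 = 494 ≡ 1).
So x ≡ 26·17 = 442 ≡ 7 (mod 29).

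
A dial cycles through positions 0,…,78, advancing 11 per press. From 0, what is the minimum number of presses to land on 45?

11⁻¹ ≡ 36 (mod 79) because 11·36 = 396 = 5·79 + 1.
So x ≡ 36·45 = 1620 ≡ 40 (mod 79).

40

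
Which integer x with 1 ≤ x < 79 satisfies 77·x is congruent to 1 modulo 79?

77·39 = 3003 = 38·79 + 1, so 77⁻¹ ≡ 39 (mod 79).

39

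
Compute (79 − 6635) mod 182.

Dividing 6635 by 182 gives quotient 36 and remainder 83.
(79 − 83) mod 182 = 178.

178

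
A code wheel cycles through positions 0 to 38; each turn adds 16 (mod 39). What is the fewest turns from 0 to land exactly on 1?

22

16·22 = 352 = 9·39 + 1, so 16⁻¹ ≡ 22 (mod 39).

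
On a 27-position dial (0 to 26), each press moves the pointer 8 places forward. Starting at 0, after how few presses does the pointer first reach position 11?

25

8⁻¹ ≡ 17 (mod 27) because 8·17 = 136 = 5·27 + 1.
Multiplying both sides by 17: x ≡ 17·11 = 187 ≡ 25 (mod 27).
Check: 8·25 = 200 = 7·27 + 11.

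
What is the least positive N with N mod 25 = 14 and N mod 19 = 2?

x ≡ 2 (mod 19) gives x ∈ {2, 21, 40, 59, 78, 97, 116, 135, …}.
The first of these with x mod 25 = 14 is 439.

439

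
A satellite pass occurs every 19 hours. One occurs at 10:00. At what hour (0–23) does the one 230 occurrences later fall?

230·19 = 4370.
Dividing 4370 by 24 gives quotient 182 and remainder 2.
(10 + 2) mod 24 = 12.

12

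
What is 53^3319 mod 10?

Powers of 3 mod 10 repeat with period 4: 3, 9, 7, 1.
3319 leaves remainder 3 on division by 4, so 53^3319 ends in 7.

7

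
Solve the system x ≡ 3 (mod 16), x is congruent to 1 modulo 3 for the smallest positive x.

19

Since 3·11 ≡ 1 (mod 16), take x = 1 + 3·((3−1)·11 mod 16) = 1 + 3·6 = 19.
Check: 19 mod 16 = 3, 19 mod 3 = 1.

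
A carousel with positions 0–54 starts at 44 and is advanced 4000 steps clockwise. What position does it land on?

4000 = 72·55 + 40, so 4000 mod 55 = 40.
(44 + 40) mod 55 = 29.

29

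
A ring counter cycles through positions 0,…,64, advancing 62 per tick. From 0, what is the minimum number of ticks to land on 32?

The inverse of 62 mod 65 is 43 (since 62·43 = 2666 ≡ 1).
So x ≡ 43·32 = 1376 ≡ 11 (mod 65).

11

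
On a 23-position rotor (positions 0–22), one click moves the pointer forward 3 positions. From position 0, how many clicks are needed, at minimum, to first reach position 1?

3·8 = 24 = 1·23 + 1, so 3⁻¹ ≡ 8 (mod 23).

8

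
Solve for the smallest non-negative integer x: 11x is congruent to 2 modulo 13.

11⁻¹ ≡ 6 (mod 13) because 11·6 = 66 = 5·13 + 1.
So x ≡ 6·2 = 12 ≡ 12 (mod 13).
Check: 11·12 = 132 = 10·13 + 2.

12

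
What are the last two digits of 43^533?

Successive squares of 43 mod 100: 43^1≡43, 43^2≡49, 43^4≡1, 43^8≡1, 43^16≡1, 43^32≡1, 43^64≡1, 43^128≡1, 43^256≡1, 43^512≡1.
533 = 1 + 4 + 16 + 512, so 43^533 ≡ 43·1·1·1 ≡ 43 (mod 100).

43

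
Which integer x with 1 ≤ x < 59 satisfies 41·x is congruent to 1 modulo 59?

36

59 = 1·41 + 18
41 = 2·18 + 5
18 = 3·5 + 3
5 = 1·3 + 2
3 = 1·2 + 1
2 = 2·1 + 0
Back-substituting gives 41·36 ≡ 1 (mod 59).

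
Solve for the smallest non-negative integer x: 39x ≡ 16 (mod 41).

33

39⁻¹ ≡ 20 (mod 41) because 39·20 = 780 = 19·41 + 1.
Multiplying both sides by 20: x ≡ 20·16 = 320 ≡ 33 (mod 41).
Check: 39·33 = 1287 = 31·41 + 16.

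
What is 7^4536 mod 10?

1

Last digits of 7^n: 7, 9, 3, 1 (period 4).
4536 mod 4 = 0, so the last digit matches 7^4 = 1.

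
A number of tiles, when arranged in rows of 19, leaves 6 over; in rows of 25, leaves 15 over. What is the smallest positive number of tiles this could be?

Since 25·16 ≡ 1 (mod 19), take x = 15 + 25·((6−15)·16 mod 19) = 15 + 25·8 = 215.
Check: 215 mod 19 = 6, 215 mod 25 = 15.

215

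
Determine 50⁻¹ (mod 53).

50·35 = 1750 = 33·53 + 1, so 50⁻¹ ≡ 35 (mod 53).

35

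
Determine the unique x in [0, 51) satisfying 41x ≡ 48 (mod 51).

The inverse of 41 mod 51 is 5 (since 41·5 = 205 ≡ 1).
Multiplying both sides by 5: x ≡ 5·48 = 240 ≡ 36 (mod 51).
Check: 41·36 = 1476 = 28·51 + 48.

36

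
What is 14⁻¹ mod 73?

47

14·47 = 658 = 9·73 + 1, so 14⁻¹ ≡ 47 (mod 73).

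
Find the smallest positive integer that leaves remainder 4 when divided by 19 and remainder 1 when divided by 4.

Since 4·5 ≡ 1 (mod 19), take x = 1 + 4·((4−1)·5 mod 19) = 1 + 4·15 = 61.
Check: 61 mod 19 = 4, 61 mod 4 = 1.

61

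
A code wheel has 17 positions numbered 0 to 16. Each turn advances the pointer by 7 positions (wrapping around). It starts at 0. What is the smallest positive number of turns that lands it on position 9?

7⁻¹ ≡ 5 (mod 17) because 7·5 = 35 = 2·17 + 1.
So x ≡ 5·9 = 45 ≡ 11 (mod 17).

11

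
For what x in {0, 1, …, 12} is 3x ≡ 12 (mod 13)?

3⁻¹ ≡ 9 (mod 13) because 3·9 = 27 = 2·13 + 1.
Multiplying both sides by 9: x ≡ 9·12 = 108 ≡ 4 (mod 13).

4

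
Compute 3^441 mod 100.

3

Square-and-reduce mod 100: 3^1≡3, 3^2≡9, 3^4≡81, 3^8≡61, 3^16≡21, 3^32≡41, 3^64≡81, 3^128≡61, 3^256≡21.
Since 441 = 1 + 8 + 16 + 32 + 128 + 256 in binary, 3^441 ≡ 3·61·21·41·61·21 ≡ 3 (mod 100).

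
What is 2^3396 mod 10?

6

Last digits of 2^n: 2, 4, 8, 6 (period 4).
3396 mod 4 = 0, so the last digit matches 2^4 = 6.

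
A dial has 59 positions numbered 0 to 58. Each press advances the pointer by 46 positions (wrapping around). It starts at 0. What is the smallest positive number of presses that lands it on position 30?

34

The inverse of 46 mod 59 is 9 (since 46·9 = 414 ≡ 1).
Multiplying both sides by 9: x ≡ 9·30 = 270 ≡ 34 (mod 59).
Check: 46·34 = 1564 = 26·59 + 30.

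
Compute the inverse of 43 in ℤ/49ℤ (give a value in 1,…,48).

43·8 = 344 = 7·49 + 1, so 43⁻¹ ≡ 8 (mod 49).

8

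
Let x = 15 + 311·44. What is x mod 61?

311·44 = 13684.
13684 = 224·61 + 20, so 13684 mod 61 = 20.
(15 + 20) mod 61 = 35.

35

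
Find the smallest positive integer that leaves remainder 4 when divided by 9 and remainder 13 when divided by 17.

13

Since 17·8 ≡ 1 (mod 9), take x = 13 + 17·((4−13)·8 mod 9) = 13 + 17·0 = 13.
Check: 13 mod 9 = 4, 13 mod 17 = 13.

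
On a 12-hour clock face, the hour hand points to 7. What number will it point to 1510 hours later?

5

1510 = 125·12 + 10, so 1510 mod 12 = 10.
7 + 10 → 5 on a 12-hour dial.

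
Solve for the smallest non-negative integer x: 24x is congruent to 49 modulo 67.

24⁻¹ ≡ 14 (mod 67) because 24·14 = 336 = 5·67 + 1.
So x ≡ 14·49 = 686 ≡ 16 (mod 67).
Check: 24·16 = 384 = 5·67 + 49.

16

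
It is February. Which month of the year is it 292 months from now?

292 mod 12 = 4 (since 24·12 = 288).
February + 4 months → June.

June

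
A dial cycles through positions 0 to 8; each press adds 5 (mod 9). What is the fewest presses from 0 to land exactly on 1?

5·2 = 10 = 1·9 + 1, so 5⁻¹ ≡ 2 (mod 9).

2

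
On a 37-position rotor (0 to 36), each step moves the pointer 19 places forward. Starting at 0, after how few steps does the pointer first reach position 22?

7

The inverse of 19 mod 37 is 2 (since 19·2 = 38 ≡ 1).
Multiplying both sides by 2: x ≡ 2·22 = 44 ≡ 7 (mod 37).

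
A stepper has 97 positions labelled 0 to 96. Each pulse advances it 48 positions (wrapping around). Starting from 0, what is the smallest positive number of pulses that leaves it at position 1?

97 = 2·48 + 1
48 = 48·1 + 0
Back-substituting gives 48·95 ≡ 1 (mod 97).

95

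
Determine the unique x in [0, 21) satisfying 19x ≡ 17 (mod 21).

19⁻¹ ≡ 10 (mod 21) because 19·10 = 190 = 9·21 + 1.
Multiplying both sides by 10: x ≡ 10·17 = 170 ≡ 2 (mod 21).
Check: 19·2 = 38 = 1·21 + 17.

2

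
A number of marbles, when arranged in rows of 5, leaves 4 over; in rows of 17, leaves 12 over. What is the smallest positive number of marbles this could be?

Since 17·3 ≡ 1 (mod 5), take x = 12 + 17·((4−12)·3 mod 5) = 12 + 17·1 = 29.
Check: 29 mod 5 = 4, 29 mod 17 = 12.

29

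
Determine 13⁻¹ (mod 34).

34 = 2·13 + 8
13 = 1·8 + 5
8 = 1·5 + 3
5 = 1·3 + 2
3 = 1·2 + 1
2 = 2·1 + 0
Back-substituting gives 13·21 ≡ 1 (mod 34).

21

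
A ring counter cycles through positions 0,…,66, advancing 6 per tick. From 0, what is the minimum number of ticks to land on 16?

6⁻¹ ≡ 56 (mod 67) because 6·56 = 336 = 5·67 + 1.
So x ≡ 56·16 = 896 ≡ 25 (mod 67).

25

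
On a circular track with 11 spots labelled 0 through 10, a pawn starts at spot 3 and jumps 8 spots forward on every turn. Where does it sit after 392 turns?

4

392·8 = 3136.
3136 mod 11 = 1 (since 285·11 = 3135).
(3 + 1) mod 11 = 4.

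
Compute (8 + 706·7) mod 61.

706·7 = 4942.
4942 mod 61 = 1 (since 81·61 = 4941).
(8 + 1) mod 61 = 9.

9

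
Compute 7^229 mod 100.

Square-and-reduce mod 100: 7^1≡7, 7^2≡49, 7^4≡1, 7^8≡1, 7^16≡1, 7^32≡1, 7^64≡1, 7^128≡1.
229 = 1 + 4 + 32 + 64 + 128, so 7^229 ≡ 7·1·1·1·1 ≡ 7 (mod 100).

7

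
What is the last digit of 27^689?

Powers of 7 mod 10 repeat with period 4: 7, 9, 3, 1.
689 leaves remainder 1 on division by 4, so 27^689 ends in 7.

7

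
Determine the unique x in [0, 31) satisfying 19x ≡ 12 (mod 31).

30

19⁻¹ ≡ 18 (mod 31) because 19·18 = 342 = 11·31 + 1.
Multiplying both sides by 18: x ≡ 18·12 = 216 ≡ 30 (mod 31).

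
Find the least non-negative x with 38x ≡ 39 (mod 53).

8

The inverse of 38 mod 53 is 7 (since 38·7 = 266 ≡ 1).
Multiplying both sides by 7: x ≡ 7·39 = 273 ≡ 8 (mod 53).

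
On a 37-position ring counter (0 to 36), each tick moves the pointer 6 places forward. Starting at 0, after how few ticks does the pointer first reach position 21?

22

The inverse of 6 mod 37 is 31 (since 6·31 = 186 ≡ 1).
So x ≡ 31·21 = 651 ≡ 22 (mod 37).
Check: 6·22 = 132 = 3·37 + 21.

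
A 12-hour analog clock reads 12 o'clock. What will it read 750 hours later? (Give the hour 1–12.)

Dividing 750 by 12 gives quotient 62 and remainder 6.
12 + 6 → 6 on a 12-hour dial.

6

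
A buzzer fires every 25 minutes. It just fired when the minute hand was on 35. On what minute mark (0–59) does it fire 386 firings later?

25

386·25 = 9650.
9650 = 160·60 + 50, so 9650 mod 60 = 50.
(35 + 50) mod 60 = 25.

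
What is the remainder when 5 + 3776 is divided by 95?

3776 = 39·95 + 71, so 3776 mod 95 = 71.
(5 + 71) mod 95 = 76.

76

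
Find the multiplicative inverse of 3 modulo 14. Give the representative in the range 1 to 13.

14 = 4·3 + 2
3 = 1·2 + 1
2 = 2·1 + 0
Back-substituting gives 3·5 ≡ 1 (mod 14).

5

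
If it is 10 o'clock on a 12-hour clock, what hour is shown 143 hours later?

9

143 mod 12 = 11 (since 11·12 = 132).
10 + 11 → 9 on a 12-hour dial.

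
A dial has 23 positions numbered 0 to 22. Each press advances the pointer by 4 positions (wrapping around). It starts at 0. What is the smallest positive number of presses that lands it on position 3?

18

The inverse of 4 mod 23 is 6 (since 4·6 = 24 ≡ 1).
So x ≡ 6·3 = 18 ≡ 18 (mod 23).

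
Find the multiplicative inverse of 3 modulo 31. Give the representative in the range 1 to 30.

31 = 10·3 + 1
3 = 3·1 + 0
Back-substituting gives 3·21 ≡ 1 (mod 31).

21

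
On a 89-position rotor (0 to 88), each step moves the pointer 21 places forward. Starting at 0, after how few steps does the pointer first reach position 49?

The inverse of 21 mod 89 is 17 (since 21·17 = 357 ≡ 1).
So x ≡ 17·49 = 833 ≡ 32 (mod 89).
Check: 21·32 = 672 = 7·89 + 49.

32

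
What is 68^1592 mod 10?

6

Powers of 8 mod 10 repeat with period 4: 8, 4, 2, 6.
1592 mod 4 = 0, so the last digit matches 8^4 = 6.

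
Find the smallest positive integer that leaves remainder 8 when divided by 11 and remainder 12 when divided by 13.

129

x ≡ 8 (mod 11) gives x ∈ {8, 19, 30, 41, 52, 63, 74, 85, …}.
The first of these with x mod 13 = 12 is 129.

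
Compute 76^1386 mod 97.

27

By repeated squaring mod 97: 76^1≡76, 76^2≡53, 76^4≡93, 76^8≡16, 76^16≡62, 76^32≡61, 76^64≡35, 76^128≡61, 76^256≡35, 76^512≡61, 76^1024≡35.
Since 1386 = 2 + 8 + 32 + 64 + 256 + 1024 in binary, 76^1386 ≡ 53·16·61·35·35·35 ≡ 27 (mod 97).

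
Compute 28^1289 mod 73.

By repeated squaring mod 73: 28^1≡28, 28^2≡54, 28^4≡69, 28^8≡16, 28^16≡37, 28^32≡55, 28^64≡32, 28^128≡2, 28^256≡4, 28^512≡16, 28^1024≡37.
Since 1289 = 1 + 8 + 256 + 1024 in binary, 28^1289 ≡ 28·16·4·37 ≡ 20 (mod 73).

20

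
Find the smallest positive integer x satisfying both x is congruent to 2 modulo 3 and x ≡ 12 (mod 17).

x ≡ 2 (mod 3) gives x ∈ {2, 5, 8, 11, 14, 17, 20, 23, …}.
The first of these with x mod 17 = 12 is 29.

29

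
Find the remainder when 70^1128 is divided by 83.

By repeated squaring mod 83: 70^1≡70, 70^2≡3, 70^4≡9, 70^8≡81, 70^16≡4, 70^32≡16, 70^64≡7, 70^128≡49, 70^256≡77, 70^512≡36, 70^1024≡51.
Since 1128 = 8 + 32 + 64 + 1024 in binary, 70^1128 ≡ 81·16·7·51 ≡ 30 (mod 83).

30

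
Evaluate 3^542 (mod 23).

4

Square-and-reduce mod 23: 3^1≡3, 3^2≡9, 3^4≡12, 3^8≡6, 3^16≡13, 3^32≡8, 3^64≡18, 3^128≡2, 3^256≡4, 3^512≡16.
542 = 2 + 4 + 8 + 16 + 512, so 3^542 ≡ 9·12·6·13·16 ≡ 4 (mod 23).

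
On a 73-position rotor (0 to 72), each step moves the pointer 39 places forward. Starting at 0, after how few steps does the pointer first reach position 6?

39⁻¹ ≡ 15 (mod 73) because 39·15 = 585 = 8·73 + 1.
So x ≡ 15·6 = 90 ≡ 17 (mod 73).
Check: 39·17 = 663 = 9·73 + 6.

17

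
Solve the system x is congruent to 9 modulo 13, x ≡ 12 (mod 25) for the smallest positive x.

Since 25·12 ≡ 1 (mod 13), take x = 12 + 25·((9−12)·12 mod 13) = 12 + 25·3 = 87.
Check: 87 mod 13 = 9, 87 mod 25 = 12.

87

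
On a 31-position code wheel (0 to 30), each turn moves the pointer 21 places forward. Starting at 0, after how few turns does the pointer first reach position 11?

2

21⁻¹ ≡ 3 (mod 31) because 21·3 = 63 = 2·31 + 1.
So x ≡ 3·11 = 33 ≡ 2 (mod 31).
Check: 21·2 = 42 = 1·31 + 11.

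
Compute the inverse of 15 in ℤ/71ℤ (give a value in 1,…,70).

19

15·19 = 285 = 4·71 + 1, so 15⁻¹ ≡ 19 (mod 71).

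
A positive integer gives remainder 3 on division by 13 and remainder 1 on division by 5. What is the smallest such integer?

Since 5·8 ≡ 1 (mod 13), take x = 1 + 5·((3−1)·8 mod 13) = 1 + 5·3 = 16.
Check: 16 mod 13 = 3, 16 mod 5 = 1.

16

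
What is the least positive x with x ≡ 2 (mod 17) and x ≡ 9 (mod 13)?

x ≡ 9 (mod 13) gives x ∈ {9, 22, 35, 48, 61, 74, 87}.
The first of these with x mod 17 = 2 is 87.

87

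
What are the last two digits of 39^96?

61

Square-and-reduce mod 100: 39^1≡39, 39^2≡21, 39^4≡41, 39^8≡81, 39^16≡61, 39^32≡21, 39^64≡41.
96 = 32 + 64, so 39^96 ≡ 21·41 ≡ 61 (mod 100).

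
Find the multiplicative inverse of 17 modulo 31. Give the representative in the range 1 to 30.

11

17·11 = 187 = 6·31 + 1, so 17⁻¹ ≡ 11 (mod 31).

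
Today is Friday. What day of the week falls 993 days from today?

Thursday

993 mod 7 = 6 (since 141·7 = 987).
Friday + 6 days → Thursday.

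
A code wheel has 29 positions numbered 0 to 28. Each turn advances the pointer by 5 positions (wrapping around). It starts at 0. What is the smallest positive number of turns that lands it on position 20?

The inverse of 5 mod 29 is 6 (since 5·6 = 30 ≡ 1).
So x ≡ 6·20 = 120 ≡ 4 (mod 29).
Check: 5·4 = 20 = 0·29 + 20.

4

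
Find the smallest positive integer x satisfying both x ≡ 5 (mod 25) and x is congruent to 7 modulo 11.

x ≡ 7 (mod 11) gives x ∈ {7, 18, 29, 40, 51, 62, 73, 84, …}.
The first of these with x mod 25 = 5 is 205.

205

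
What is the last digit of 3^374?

9

Powers of 3 mod 10 repeat with period 4: 3, 9, 7, 1.
374 leaves remainder 2 on division by 4, so 3^374 ends in 9.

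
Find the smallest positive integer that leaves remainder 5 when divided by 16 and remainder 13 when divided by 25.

x ≡ 5 (mod 16) gives x ∈ {5, 21, 37, 53, 69, 85, 101, 117, …}.
The first of these with x mod 25 = 13 is 213.

213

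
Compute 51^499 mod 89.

83

Successive squares of 51 mod 89: 51^1≡51, 51^2≡20, 51^4≡44, 51^8≡67, 51^16≡39, 51^32≡8, 51^64≡64, 51^128≡2, 51^256≡4.
499 = 1 + 2 + 16 + 32 + 64 + 128 + 256, so 51^499 ≡ 51·20·39·8·64·2·4 ≡ 83 (mod 89).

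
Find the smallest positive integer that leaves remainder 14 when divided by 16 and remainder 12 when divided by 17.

46

x ≡ 14 (mod 16) gives x ∈ {14, 30, 46}.
The first of these with x mod 17 = 12 is 46.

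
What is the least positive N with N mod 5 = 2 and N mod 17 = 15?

x ≡ 2 (mod 5) gives x ∈ {2, 7, 12, 17, 22, 27, 32}.
The first of these with x mod 17 = 15 is 32.

32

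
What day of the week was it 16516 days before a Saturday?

Wednesday

16516 − 2359·7 = 3, so 16516 ≡ 3 (mod 7).
Saturday − 3 days → Wednesday.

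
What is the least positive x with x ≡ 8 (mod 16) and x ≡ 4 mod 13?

Since 13·5 ≡ 1 (mod 16), take x = 4 + 13·((8−4)·5 mod 16) = 4 + 13·4 = 56.
Check: 56 mod 16 = 8, 56 mod 13 = 4.

56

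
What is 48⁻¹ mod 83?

48·64 = 3072 = 37·83 + 1, so 48⁻¹ ≡ 64 (mod 83).

64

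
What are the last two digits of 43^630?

49

Square-and-reduce mod 100: 43^1≡43, 43^2≡49, 43^4≡1, 43^8≡1, 43^16≡1, 43^32≡1, 43^64≡1, 43^128≡1, 43^256≡1, 43^512≡1.
630 = 2 + 4 + 16 + 32 + 64 + 512, so 43^630 ≡ 49·1·1·1·1·1 ≡ 49 (mod 100).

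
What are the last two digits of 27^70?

49

By repeated squaring mod 100: 27^1≡27, 27^2≡29, 27^4≡41, 27^8≡81, 27^16≡61, 27^32≡21, 27^64≡41.
70 = 2 + 4 + 64, so 27^70 ≡ 29·41·41 ≡ 49 (mod 100).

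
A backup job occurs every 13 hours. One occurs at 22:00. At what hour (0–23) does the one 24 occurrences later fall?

22

24·13 = 312.
312 − 13·24 = 0, so 312 ≡ 0 (mod 24).
(22 + 0) mod 24 = 22.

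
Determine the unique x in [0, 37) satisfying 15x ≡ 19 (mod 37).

15⁻¹ ≡ 5 (mod 37) because 15·5 = 75 = 2·37 + 1.
So x ≡ 5·19 = 95 ≡ 21 (mod 37).

21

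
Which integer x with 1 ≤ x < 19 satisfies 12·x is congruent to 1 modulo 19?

19 = 1·12 + 7
12 = 1·7 + 5
7 = 1·5 + 2
5 = 2·2 + 1
2 = 2·1 + 0
Back-substituting gives 12·8 ≡ 1 (mod 19).

8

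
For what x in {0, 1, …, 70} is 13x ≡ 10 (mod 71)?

13⁻¹ ≡ 11 (mod 71) because 13·11 = 143 = 2·71 + 1.
So x ≡ 11·10 = 110 ≡ 39 (mod 71).

39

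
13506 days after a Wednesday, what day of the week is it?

Saturday

13506 − 1929·7 = 3, so 13506 ≡ 3 (mod 7).
Wednesday + 3 days → Saturday.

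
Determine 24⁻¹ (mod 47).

47 = 1·24 + 23
24 = 1·23 + 1
23 = 23·1 + 0
Back-substituting gives 24·2 ≡ 1 (mod 47).

2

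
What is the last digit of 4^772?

6

Last digits of 4^n: 4, 6 (period 2).
772 mod 2 = 0, so the last digit matches 4^2 = 6.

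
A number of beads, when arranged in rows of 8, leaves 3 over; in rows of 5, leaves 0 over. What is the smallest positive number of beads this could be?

35

x ≡ 0 (mod 5) gives x ∈ {0, 5, 10, 15, 20, 25, 30, 35}.
The first of these with x mod 8 = 3 is 35.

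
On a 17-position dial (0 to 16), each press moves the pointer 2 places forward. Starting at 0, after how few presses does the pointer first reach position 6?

The inverse of 2 mod 17 is 9 (since 2·9 = 18 ≡ 1).
So x ≡ 9·6 = 54 ≡ 3 (mod 17).
Check: 2·3 = 6 = 0·17 + 6.

3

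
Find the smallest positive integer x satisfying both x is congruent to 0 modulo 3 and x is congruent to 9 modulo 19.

9

Since 19·1 ≡ 1 (mod 3), take x = 9 + 19·((0−9)·1 mod 3) = 9 + 19·0 = 9.
Check: 9 mod 3 = 0, 9 mod 19 = 9.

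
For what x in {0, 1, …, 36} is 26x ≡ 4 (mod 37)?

The inverse of 26 mod 37 is 10 (since 26·10 = 260 ≡ 1).
So x ≡ 10·4 = 40 ≡ 3 (mod 37).

3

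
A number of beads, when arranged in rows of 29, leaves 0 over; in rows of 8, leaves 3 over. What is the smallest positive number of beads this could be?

Since 8·11 ≡ 1 (mod 29), take x = 3 + 8·((0−3)·11 mod 29) = 3 + 8·25 = 203.
Check: 203 mod 29 = 0, 203 mod 8 = 3.

203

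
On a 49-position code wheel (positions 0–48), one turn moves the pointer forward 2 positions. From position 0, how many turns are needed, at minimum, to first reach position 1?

2·25 = 50 = 1·49 + 1, so 2⁻¹ ≡ 25 (mod 49).

25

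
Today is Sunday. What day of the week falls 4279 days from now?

Dividing 4279 by 7 gives quotient 611 and remainder 2.
Sunday + 2 days → Tuesday.

Tuesday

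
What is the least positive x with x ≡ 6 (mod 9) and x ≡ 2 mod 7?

x ≡ 2 (mod 7) gives x ∈ {2, 9, 16, 23, 30, 37, 44, 51}.
The first of these with x mod 9 = 6 is 51.

51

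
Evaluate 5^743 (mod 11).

Successive squares of 5 mod 11: 5^1≡5, 5^2≡3, 5^4≡9, 5^8≡4, 5^16≡5, 5^32≡3, 5^64≡9, 5^128≡4, 5^256≡5, 5^512≡3.
Since 743 = 1 + 2 + 4 + 32 + 64 + 128 + 512 in binary, 5^743 ≡ 5·3·9·3·9·4·3 ≡ 4 (mod 11).

4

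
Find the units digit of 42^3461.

2

The units digit of 42^n cycles with period 4: 2, 4, 8, 6, …
3461 leaves remainder 1 on division by 4, so 42^3461 ends in 2.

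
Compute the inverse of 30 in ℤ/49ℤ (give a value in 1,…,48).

18

30·18 = 540 = 11·49 + 1, so 30⁻¹ ≡ 18 (mod 49).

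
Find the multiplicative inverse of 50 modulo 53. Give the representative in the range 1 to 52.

50·35 = 1750 = 33·53 + 1, so 50⁻¹ ≡ 35 (mod 53).

35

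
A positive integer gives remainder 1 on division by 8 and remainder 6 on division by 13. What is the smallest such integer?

Since 13·5 ≡ 1 (mod 8), take x = 6 + 13·((1−6)·5 mod 8) = 6 + 13·7 = 97.
Check: 97 mod 8 = 1, 97 mod 13 = 6.

97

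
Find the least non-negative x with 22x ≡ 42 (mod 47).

The inverse of 22 mod 47 is 15 (since 22·15 = 330 ≡ 1).
So x ≡ 15·42 = 630 ≡ 19 (mod 47).
Check: 22·19 = 418 = 8·47 + 42.

19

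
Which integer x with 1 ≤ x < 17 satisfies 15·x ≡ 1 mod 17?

8

15·8 = 120 = 7·17 + 1, so 15⁻¹ ≡ 8 (mod 17).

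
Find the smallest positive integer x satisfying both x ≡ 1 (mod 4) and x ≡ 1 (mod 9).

x ≡ 1 (mod 4) gives x ∈ {1}.
The first of these with x mod 9 = 1 is 1.

1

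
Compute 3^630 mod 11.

Successive squares of 3 mod 11: 3^1≡3, 3^2≡9, 3^4≡4, 3^8≡5, 3^16≡3, 3^32≡9, 3^64≡4, 3^128≡5, 3^256≡3, 3^512≡9.
Since 630 = 2 + 4 + 16 + 32 + 64 + 512 in binary, 3^630 ≡ 9·4·3·9·4·9 ≡ 1 (mod 11).

1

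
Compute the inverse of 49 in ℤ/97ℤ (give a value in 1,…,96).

97 = 1·49 + 48
49 = 1·48 + 1
48 = 48·1 + 0
Back-substituting gives 49·2 ≡ 1 (mod 97).

2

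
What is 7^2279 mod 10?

Last digits of 7^n: 7, 9, 3, 1 (period 4).
2279 mod 4 = 3, so the last digit matches 7^3 = 3.

3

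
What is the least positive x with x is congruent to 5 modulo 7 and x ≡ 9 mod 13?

61

x ≡ 5 (mod 7) gives x ∈ {5, 12, 19, 26, 33, 40, 47, 54, …}.
The first of these with x mod 13 = 9 is 61.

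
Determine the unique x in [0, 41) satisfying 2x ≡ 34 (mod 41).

2⁻¹ ≡ 21 (mod 41) because 2·21 = 42 = 1·41 + 1.
So x ≡ 21·34 = 714 ≡ 17 (mod 41).
Check: 2·17 = 34 = 0·41 + 34.

17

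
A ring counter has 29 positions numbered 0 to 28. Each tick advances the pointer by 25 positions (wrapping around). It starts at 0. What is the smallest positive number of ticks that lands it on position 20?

24

The inverse of 25 mod 29 is 7 (since 25·7 = 175 ≡ 1).
Multiplying both sides by 7: x ≡ 7·20 = 140 ≡ 24 (mod 29).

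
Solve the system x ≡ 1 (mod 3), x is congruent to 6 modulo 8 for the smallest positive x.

22

x ≡ 1 (mod 3) gives x ∈ {1, 4, 7, 10, 13, 16, 19, 22}.
The first of these with x mod 8 = 6 is 22.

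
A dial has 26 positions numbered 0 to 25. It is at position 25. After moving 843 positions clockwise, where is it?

Dividing 843 by 26 gives quotient 32 and remainder 11.
(25 + 11) mod 26 = 10.

10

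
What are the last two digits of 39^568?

81

Successive squares of 39 mod 100: 39^1≡39, 39^2≡21, 39^4≡41, 39^8≡81, 39^16≡61, 39^32≡21, 39^64≡41, 39^128≡81, 39^256≡61, 39^512≡21.
568 = 8 + 16 + 32 + 512, so 39^568 ≡ 81·61·21·21 ≡ 81 (mod 100).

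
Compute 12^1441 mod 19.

12

By repeated squaring mod 19: 12^1≡12, 12^2≡11, 12^4≡7, 12^8≡11, 12^16≡7, 12^32≡11, 12^64≡7, 12^128≡11, 12^256≡7, 12^512≡11, 12^1024≡7.
1441 = 1 + 32 + 128 + 256 + 1024, so 12^1441 ≡ 12·11·11·7·7 ≡ 12 (mod 19).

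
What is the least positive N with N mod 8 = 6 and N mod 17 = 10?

78

x ≡ 6 (mod 8) gives x ∈ {6, 14, 22, 30, 38, 46, 54, 62, …}.
The first of these with x mod 17 = 10 is 78.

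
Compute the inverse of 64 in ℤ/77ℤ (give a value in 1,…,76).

71

77 = 1·64 + 13
64 = 4·13 + 12
13 = 1·12 + 1
12 = 12·1 + 0
Back-substituting gives 64·71 ≡ 1 (mod 77).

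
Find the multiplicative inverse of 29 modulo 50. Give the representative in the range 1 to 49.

50 = 1·29 + 21
29 = 1·21 + 8
21 = 2·8 + 5
8 = 1·5 + 3
5 = 1·3 + 2
3 = 1·2 + 1
2 = 2·1 + 0
Back-substituting gives 29·19 ≡ 1 (mod 50).

19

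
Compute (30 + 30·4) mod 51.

48

30·4 = 120.
Dividing 120 by 51 gives quotient 2 and remainder 18.
(30 + 18) mod 51 = 48.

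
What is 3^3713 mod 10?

3

The units digit of 3^n cycles with period 4: 3, 9, 7, 1, …
3713 leaves remainder 1 on division by 4, so 3^3713 ends in 3.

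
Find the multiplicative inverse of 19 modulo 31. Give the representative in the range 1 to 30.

18

19·18 = 342 = 11·31 + 1, so 19⁻¹ ≡ 18 (mod 31).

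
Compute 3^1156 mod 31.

28

Square-and-reduce mod 31: 3^1≡3, 3^2≡9, 3^4≡19, 3^8≡20, 3^16≡28, 3^32≡9, 3^64≡19, 3^128≡20, 3^256≡28, 3^512≡9, 3^1024≡19.
Since 1156 = 4 + 128 + 1024 in binary, 3^1156 ≡ 19·20·19 ≡ 28 (mod 31).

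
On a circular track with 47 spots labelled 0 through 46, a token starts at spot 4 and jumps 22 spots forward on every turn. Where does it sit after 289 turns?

17

289·22 = 6358.
6358 = 135·47 + 13, so 6358 mod 47 = 13.
(4 + 13) mod 47 = 17.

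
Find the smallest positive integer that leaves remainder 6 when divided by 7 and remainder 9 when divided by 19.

x ≡ 6 (mod 7) gives x ∈ {6, 13, 20, 27, 34, 41, 48, 55, …}.
The first of these with x mod 19 = 9 is 104.

104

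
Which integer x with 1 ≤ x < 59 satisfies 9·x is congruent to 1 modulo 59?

46

59 = 6·9 + 5
9 = 1·5 + 4
5 = 1·4 + 1
4 = 4·1 + 0
Back-substituting gives 9·46 ≡ 1 (mod 59).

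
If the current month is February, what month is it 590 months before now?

590 mod 12 = 2 (since 49·12 = 588).
February − 2 months → December.

December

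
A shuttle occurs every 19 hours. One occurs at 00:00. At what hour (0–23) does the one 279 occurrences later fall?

279·19 = 5301.
Dividing 5301 by 24 gives quotient 220 and remainder 21.
(0 + 21) mod 24 = 21.

21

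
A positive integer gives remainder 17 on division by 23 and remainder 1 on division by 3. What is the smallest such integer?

40

x ≡ 1 (mod 3) gives x ∈ {1, 4, 7, 10, 13, 16, 19, 22, …}.
The first of these with x mod 23 = 17 is 40.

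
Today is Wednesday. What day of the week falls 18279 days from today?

Friday

18279 = 2611·7 + 2, so 18279 mod 7 = 2.
Wednesday + 2 days → Friday.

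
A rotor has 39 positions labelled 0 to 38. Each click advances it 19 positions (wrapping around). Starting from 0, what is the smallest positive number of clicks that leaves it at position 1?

37

39 = 2·19 + 1
19 = 19·1 + 0
Back-substituting gives 19·37 ≡ 1 (mod 39).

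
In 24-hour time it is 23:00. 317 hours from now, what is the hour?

317 = 13·24 + 5, so 317 mod 24 = 5.
(23 + 5) mod 24 = 4.

4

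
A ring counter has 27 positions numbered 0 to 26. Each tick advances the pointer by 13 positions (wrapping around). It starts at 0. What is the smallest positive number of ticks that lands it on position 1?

13⁻¹ ≡ 25 (mod 27) because 13·25 = 325 = 12·27 + 1.
So x ≡ 25·1 = 25 ≡ 25 (mod 27).
Check: 13·25 = 325 = 12·27 + 1.

25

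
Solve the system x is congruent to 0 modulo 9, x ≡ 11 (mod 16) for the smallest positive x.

x ≡ 0 (mod 9) gives x ∈ {0, 9, 18, 27}.
The first of these with x mod 16 = 11 is 27.

27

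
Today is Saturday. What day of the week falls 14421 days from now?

14421 mod 7 = 1 (since 2060·7 = 14420).
Saturday + 1 day → Sunday.

Sunday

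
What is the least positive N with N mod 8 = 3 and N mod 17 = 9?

43

x ≡ 3 (mod 8) gives x ∈ {3, 11, 19, 27, 35, 43}.
The first of these with x mod 17 = 9 is 43.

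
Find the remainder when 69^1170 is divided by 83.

59

By repeated squaring mod 83: 69^1≡69, 69^2≡30, 69^4≡70, 69^8≡3, 69^16≡9, 69^32≡81, 69^64≡4, 69^128≡16, 69^256≡7, 69^512≡49, 69^1024≡77.
Since 1170 = 2 + 16 + 128 + 1024 in binary, 69^1170 ≡ 30·9·16·77 ≡ 59 (mod 83).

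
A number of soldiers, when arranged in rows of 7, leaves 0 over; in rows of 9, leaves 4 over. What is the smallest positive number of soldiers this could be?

49

x ≡ 0 (mod 7) gives x ∈ {0, 7, 14, 21, 28, 35, 42, 49}.
The first of these with x mod 9 = 4 is 49.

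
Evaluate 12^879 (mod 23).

2

Successive squares of 12 mod 23: 12^1≡12, 12^2≡6, 12^4≡13, 12^8≡8, 12^16≡18, 12^32≡2, 12^64≡4, 12^128≡16, 12^256≡3, 12^512≡9.
879 = 1 + 2 + 4 + 8 + 32 + 64 + 256 + 512, so 12^879 ≡ 12·6·13·8·2·4·3·9 ≡ 2 (mod 23).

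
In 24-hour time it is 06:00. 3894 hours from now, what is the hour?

3894 mod 24 = 6 (since 162·24 = 3888).
(6 + 6) mod 24 = 12.

12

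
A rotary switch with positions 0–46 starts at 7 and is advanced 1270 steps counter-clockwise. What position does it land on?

6

1270 mod 47 = 1 (since 27·47 = 1269).
(7 − 1) mod 47 = 6.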